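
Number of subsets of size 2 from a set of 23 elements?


C(n,k) = n! / (k!(n-k)!)
C(23,2) = 23! / (2!21!)
= 253

C(23,2) = 253


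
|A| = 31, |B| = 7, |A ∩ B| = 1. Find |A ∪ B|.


|A ∪ B| = |A| + |B| - |A ∩ B|
= 31 + 7 - 1
= 37

|A ∪ B| = 37


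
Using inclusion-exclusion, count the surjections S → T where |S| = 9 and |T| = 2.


n = |S| = 9, k = |T| = 2. Surjections via inclusion-exclusion:
S(n,k) = Σ(-1)^i × C(k,i) × (k-i)^n, i=0 to k
i=0: (-1)^0×C(2,0)×2^9 = 512
i=1: (-1)^1×C(2,1)×1^9 = -2
i=2: (-1)^2×C(2,2)×0^9 = 0
Total = 510

Number of surjections = 510


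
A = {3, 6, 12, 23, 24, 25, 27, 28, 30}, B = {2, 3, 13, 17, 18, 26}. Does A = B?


Two sets are equal iff they have exactly the same elements.
A = {3, 6, 12, 23, 24, 25, 27, 28, 30}
B = {2, 3, 13, 17, 18, 26}
Differences: {2, 6, 12, 13, 17, 18, 23, 24, 25, 26, 27, 28, 30}
A ≠ B

No, A ≠ B


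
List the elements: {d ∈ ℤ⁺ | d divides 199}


Checking each candidate:
Condition: positive divisors of 199
Result = {1, 199}

{1, 199}


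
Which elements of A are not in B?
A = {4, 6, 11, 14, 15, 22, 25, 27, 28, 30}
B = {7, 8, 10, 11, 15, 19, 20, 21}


A \ B = elements in A but not in B
A = {4, 6, 11, 14, 15, 22, 25, 27, 28, 30}
B = {7, 8, 10, 11, 15, 19, 20, 21}
Remove from A any elements in B
A \ B = {4, 6, 14, 22, 25, 27, 28, 30}

A \ B = {4, 6, 14, 22, 25, 27, 28, 30}


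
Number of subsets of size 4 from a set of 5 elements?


C(n,k) = n! / (k!(n-k)!)
C(5,4) = 5! / (4!1!)
= 5

C(5,4) = 5


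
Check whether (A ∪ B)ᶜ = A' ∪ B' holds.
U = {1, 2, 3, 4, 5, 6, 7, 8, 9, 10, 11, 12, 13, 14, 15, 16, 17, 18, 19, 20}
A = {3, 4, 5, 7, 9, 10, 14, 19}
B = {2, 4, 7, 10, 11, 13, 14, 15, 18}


LHS: A ∪ B = {2, 3, 4, 5, 7, 9, 10, 11, 13, 14, 15, 18, 19}
(A ∪ B)' = U \ (A ∪ B) = {1, 6, 8, 12, 16, 17, 20}
A' = {1, 2, 6, 8, 11, 12, 13, 15, 16, 17, 18, 20}, B' = {1, 3, 5, 6, 8, 9, 12, 16, 17, 19, 20}
Claimed RHS: A' ∪ B' = {1, 2, 3, 5, 6, 8, 9, 11, 12, 13, 15, 16, 17, 18, 19, 20}
Identity is INVALID: LHS = {1, 6, 8, 12, 16, 17, 20} but the RHS claimed here equals {1, 2, 3, 5, 6, 8, 9, 11, 12, 13, 15, 16, 17, 18, 19, 20}. The correct form is (A ∪ B)' = A' ∩ B'.

Identity is invalid: (A ∪ B)' = {1, 6, 8, 12, 16, 17, 20} but A' ∪ B' = {1, 2, 3, 5, 6, 8, 9, 11, 12, 13, 15, 16, 17, 18, 19, 20}. The correct De Morgan law is (A ∪ B)' = A' ∩ B'.


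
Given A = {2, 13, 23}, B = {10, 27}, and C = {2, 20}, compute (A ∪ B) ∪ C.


A ∪ B = {2, 10, 13, 23, 27}
(A ∪ B) ∪ C = {2, 10, 13, 20, 23, 27}

A ∪ B ∪ C = {2, 10, 13, 20, 23, 27}


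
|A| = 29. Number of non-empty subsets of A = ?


Total subsets = 2^n = 2^29 = 536870912
Non-empty subsets exclude the empty set: 2^n - 1
= 536870912 - 1
= 536870911

Number of non-empty subsets = 536870911


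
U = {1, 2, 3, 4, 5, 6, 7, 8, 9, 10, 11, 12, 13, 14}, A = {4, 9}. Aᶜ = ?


Aᶜ = U \ A = elements in U but not in A
U = {1, 2, 3, 4, 5, 6, 7, 8, 9, 10, 11, 12, 13, 14}
A = {4, 9}
Aᶜ = {1, 2, 3, 5, 6, 7, 8, 10, 11, 12, 13, 14}

Aᶜ = {1, 2, 3, 5, 6, 7, 8, 10, 11, 12, 13, 14}


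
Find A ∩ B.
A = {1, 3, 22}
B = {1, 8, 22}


A ∩ B = elements in both A and B
A = {1, 3, 22}
B = {1, 8, 22}
A ∩ B = {1, 22}

A ∩ B = {1, 22}


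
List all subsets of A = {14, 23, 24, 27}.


|A| = 4, so |P(A)| = 2^4 = 16
Enumerate subsets by cardinality (0 to 4):
∅, {14}, {23}, {24}, {27}, {14, 23}, {14, 24}, {14, 27}, {23, 24}, {23, 27}, {24, 27}, {14, 23, 24}, {14, 23, 27}, {14, 24, 27}, {23, 24, 27}, {14, 23, 24, 27}

P(A) has 16 subsets: ∅, {14}, {23}, {24}, {27}, {14, 23}, {14, 24}, {14, 27}, {23, 24}, {23, 27}, {24, 27}, {14, 23, 24}, {14, 23, 27}, {14, 24, 27}, {23, 24, 27}, {14, 23, 24, 27}


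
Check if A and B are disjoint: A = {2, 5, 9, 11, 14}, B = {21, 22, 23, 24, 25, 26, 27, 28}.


Disjoint means A ∩ B = ∅.
A ∩ B = ∅
A ∩ B = ∅, so A and B are disjoint.

Yes, A and B are disjoint


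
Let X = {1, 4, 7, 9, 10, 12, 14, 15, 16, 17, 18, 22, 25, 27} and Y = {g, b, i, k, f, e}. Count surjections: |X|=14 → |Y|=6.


n = |X| = 14, k = |Y| = 6. Surjections via inclusion-exclusion:
S(n,k) = Σ(-1)^i × C(k,i) × (k-i)^n, i=0 to k
i=0: (-1)^0×C(6,0)×6^14 = 78364164096
i=1: (-1)^1×C(6,1)×5^14 = -36621093750
i=2: (-1)^2×C(6,2)×4^14 = 4026531840
i=3: (-1)^3×C(6,3)×3^14 = -95659380
i=4: (-1)^4×C(6,4)×2^14 = 245760
i=5: (-1)^5×C(6,5)×1^14 = -6
i=6: (-1)^6×C(6,6)×0^14 = 0
Total = 45674188560

Number of surjections = 45674188560


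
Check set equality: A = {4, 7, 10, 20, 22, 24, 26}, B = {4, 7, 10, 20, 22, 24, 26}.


Two sets are equal iff they have exactly the same elements.
A = {4, 7, 10, 20, 22, 24, 26}
B = {4, 7, 10, 20, 22, 24, 26}
Same elements → A = B

Yes, A = B


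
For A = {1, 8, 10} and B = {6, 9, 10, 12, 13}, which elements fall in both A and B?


A = {1, 8, 10}
B = {6, 9, 10, 12, 13}
Region: in both A and B
Elements: {10}

Elements in both A and B: {10}


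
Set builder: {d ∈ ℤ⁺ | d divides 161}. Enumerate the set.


Checking each candidate:
Condition: positive divisors of 161
Result = {1, 7, 23, 161}

{1, 7, 23, 161}


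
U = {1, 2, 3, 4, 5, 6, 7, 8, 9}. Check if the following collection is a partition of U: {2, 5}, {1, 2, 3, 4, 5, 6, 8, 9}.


A partition requires: (1) non-empty parts, (2) pairwise disjoint, (3) union = U
Parts: {2, 5}, {1, 2, 3, 4, 5, 6, 8, 9}
Union of parts: {1, 2, 3, 4, 5, 6, 8, 9}
U = {1, 2, 3, 4, 5, 6, 7, 8, 9}
All non-empty? True
Pairwise disjoint? False
Covers U? False

No, not a valid partition


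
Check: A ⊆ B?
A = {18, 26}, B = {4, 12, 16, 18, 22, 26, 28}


A ⊆ B means every element of A is in B.
All elements of A are in B.
So A ⊆ B.

Yes, A ⊆ B


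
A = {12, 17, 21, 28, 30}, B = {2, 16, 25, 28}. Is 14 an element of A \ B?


A = {12, 17, 21, 28, 30}, B = {2, 16, 25, 28}
A \ B = elements in A but not in B
A \ B = {12, 17, 21, 30}
Checking if 14 ∈ A \ B
14 is not in A \ B → False

14 ∉ A \ B


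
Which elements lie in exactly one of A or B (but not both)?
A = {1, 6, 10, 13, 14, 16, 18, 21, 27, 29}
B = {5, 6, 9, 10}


A △ B = (A \ B) ∪ (B \ A) = elements in exactly one of A or B
A \ B = {1, 13, 14, 16, 18, 21, 27, 29}
B \ A = {5, 9}
A △ B = {1, 5, 9, 13, 14, 16, 18, 21, 27, 29}

A △ B = {1, 5, 9, 13, 14, 16, 18, 21, 27, 29}


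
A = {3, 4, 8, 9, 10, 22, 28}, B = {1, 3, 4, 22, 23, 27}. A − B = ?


A \ B = elements in A but not in B
A = {3, 4, 8, 9, 10, 22, 28}
B = {1, 3, 4, 22, 23, 27}
Remove from A any elements in B
A \ B = {8, 9, 10, 28}

A \ B = {8, 9, 10, 28}


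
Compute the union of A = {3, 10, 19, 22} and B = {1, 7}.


A ∪ B = all elements in A or B (or both)
A = {3, 10, 19, 22}
B = {1, 7}
A ∪ B = {1, 3, 7, 10, 19, 22}

A ∪ B = {1, 3, 7, 10, 19, 22}


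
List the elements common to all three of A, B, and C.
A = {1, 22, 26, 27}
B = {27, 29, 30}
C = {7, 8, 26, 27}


A ∩ B = {27}
(A ∩ B) ∩ C = {27}

A ∩ B ∩ C = {27}


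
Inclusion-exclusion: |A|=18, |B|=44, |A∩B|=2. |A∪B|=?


|A ∪ B| = |A| + |B| - |A ∩ B|
= 18 + 44 - 2
= 60

|A ∪ B| = 60


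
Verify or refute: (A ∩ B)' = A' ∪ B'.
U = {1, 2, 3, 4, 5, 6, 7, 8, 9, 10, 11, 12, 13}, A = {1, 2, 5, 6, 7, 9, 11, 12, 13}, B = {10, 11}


LHS: A ∩ B = {11}
(A ∩ B)' = U \ (A ∩ B) = {1, 2, 3, 4, 5, 6, 7, 8, 9, 10, 12, 13}
A' = {3, 4, 8, 10}, B' = {1, 2, 3, 4, 5, 6, 7, 8, 9, 12, 13}
Claimed RHS: A' ∪ B' = {1, 2, 3, 4, 5, 6, 7, 8, 9, 10, 12, 13}
Identity is VALID: LHS = RHS = {1, 2, 3, 4, 5, 6, 7, 8, 9, 10, 12, 13} ✓

Identity is valid. (A ∩ B)' = A' ∪ B' = {1, 2, 3, 4, 5, 6, 7, 8, 9, 10, 12, 13}


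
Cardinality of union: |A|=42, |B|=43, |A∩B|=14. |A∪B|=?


|A ∪ B| = |A| + |B| - |A ∩ B|
= 42 + 43 - 14
= 71

|A ∪ B| = 71


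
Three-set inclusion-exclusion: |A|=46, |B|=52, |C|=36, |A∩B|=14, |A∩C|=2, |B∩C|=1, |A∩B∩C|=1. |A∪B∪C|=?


|A∪B∪C| = |A|+|B|+|C| - |A∩B|-|A∩C|-|B∩C| + |A∩B∩C|
= 46+52+36 - 14-2-1 + 1
= 134 - 17 + 1
= 118

|A ∪ B ∪ C| = 118


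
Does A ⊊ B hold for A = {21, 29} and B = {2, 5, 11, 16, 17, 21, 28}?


A ⊂ B requires: A ⊆ B AND A ≠ B.
A ⊆ B? No
A ⊄ B, so A is not a proper subset.

No, A is not a proper subset of B


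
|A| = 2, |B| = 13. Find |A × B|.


|A × B| = |A| × |B|
= 2 × 13
= 26

|A × B| = 26


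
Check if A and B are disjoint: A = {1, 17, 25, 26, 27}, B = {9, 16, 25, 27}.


Disjoint means A ∩ B = ∅.
A ∩ B = {25, 27}
A ∩ B ≠ ∅, so A and B are NOT disjoint.

No, A and B are not disjoint (A ∩ B = {25, 27})


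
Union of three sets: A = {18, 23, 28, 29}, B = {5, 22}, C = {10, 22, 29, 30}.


A ∪ B = {5, 18, 22, 23, 28, 29}
(A ∪ B) ∪ C = {5, 10, 18, 22, 23, 28, 29, 30}

A ∪ B ∪ C = {5, 10, 18, 22, 23, 28, 29, 30}


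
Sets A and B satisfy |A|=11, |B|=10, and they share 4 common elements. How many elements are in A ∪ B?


|A ∪ B| = |A| + |B| - |A ∩ B|
= 11 + 10 - 4
= 17

|A ∪ B| = 17


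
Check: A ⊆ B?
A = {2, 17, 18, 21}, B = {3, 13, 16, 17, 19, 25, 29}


A ⊆ B means every element of A is in B.
Elements in A not in B: {2, 18, 21}
So A ⊄ B.

No, A ⊄ B


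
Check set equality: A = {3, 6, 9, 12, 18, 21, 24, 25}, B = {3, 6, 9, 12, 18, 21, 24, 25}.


Two sets are equal iff they have exactly the same elements.
A = {3, 6, 9, 12, 18, 21, 24, 25}
B = {3, 6, 9, 12, 18, 21, 24, 25}
Same elements → A = B

Yes, A = B


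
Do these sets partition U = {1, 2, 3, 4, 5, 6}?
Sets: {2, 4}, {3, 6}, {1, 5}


A partition requires: (1) non-empty parts, (2) pairwise disjoint, (3) union = U
Parts: {2, 4}, {3, 6}, {1, 5}
Union of parts: {1, 2, 3, 4, 5, 6}
U = {1, 2, 3, 4, 5, 6}
All non-empty? True
Pairwise disjoint? True
Covers U? True

Yes, valid partition


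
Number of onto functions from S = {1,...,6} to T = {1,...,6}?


n = |S| = 6, k = |T| = 6. Surjections via inclusion-exclusion:
S(n,k) = Σ(-1)^i × C(k,i) × (k-i)^n, i=0 to k
i=0: (-1)^0×C(6,0)×6^6 = 46656
i=1: (-1)^1×C(6,1)×5^6 = -93750
i=2: (-1)^2×C(6,2)×4^6 = 61440
i=3: (-1)^3×C(6,3)×3^6 = -14580
i=4: (-1)^4×C(6,4)×2^6 = 960
i=5: (-1)^5×C(6,5)×1^6 = -6
i=6: (-1)^6×C(6,6)×0^6 = 0
Total = 720

Number of surjections = 720


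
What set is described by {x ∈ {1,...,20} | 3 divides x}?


Checking each candidate:
Condition: multiples of 3 in {1,...,20}
Result = {3, 6, 9, 12, 15, 18}

{3, 6, 9, 12, 15, 18}


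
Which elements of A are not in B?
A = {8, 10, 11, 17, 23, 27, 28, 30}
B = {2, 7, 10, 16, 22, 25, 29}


A \ B = elements in A but not in B
A = {8, 10, 11, 17, 23, 27, 28, 30}
B = {2, 7, 10, 16, 22, 25, 29}
Remove from A any elements in B
A \ B = {8, 11, 17, 23, 27, 28, 30}

A \ B = {8, 11, 17, 23, 27, 28, 30}


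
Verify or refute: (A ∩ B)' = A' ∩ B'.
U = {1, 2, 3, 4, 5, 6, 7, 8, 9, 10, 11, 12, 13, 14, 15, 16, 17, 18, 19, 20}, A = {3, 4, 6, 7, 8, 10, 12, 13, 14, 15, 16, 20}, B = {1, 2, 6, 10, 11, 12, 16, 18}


LHS: A ∩ B = {6, 10, 12, 16}
(A ∩ B)' = U \ (A ∩ B) = {1, 2, 3, 4, 5, 7, 8, 9, 11, 13, 14, 15, 17, 18, 19, 20}
A' = {1, 2, 5, 9, 11, 17, 18, 19}, B' = {3, 4, 5, 7, 8, 9, 13, 14, 15, 17, 19, 20}
Claimed RHS: A' ∩ B' = {5, 9, 17, 19}
Identity is INVALID: LHS = {1, 2, 3, 4, 5, 7, 8, 9, 11, 13, 14, 15, 17, 18, 19, 20} but the RHS claimed here equals {5, 9, 17, 19}. The correct form is (A ∩ B)' = A' ∪ B'.

Identity is invalid: (A ∩ B)' = {1, 2, 3, 4, 5, 7, 8, 9, 11, 13, 14, 15, 17, 18, 19, 20} but A' ∩ B' = {5, 9, 17, 19}. The correct De Morgan law is (A ∩ B)' = A' ∪ B'.


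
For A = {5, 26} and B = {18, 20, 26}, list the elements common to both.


A ∩ B = elements in both A and B
A = {5, 26}
B = {18, 20, 26}
A ∩ B = {26}

A ∩ B = {26}


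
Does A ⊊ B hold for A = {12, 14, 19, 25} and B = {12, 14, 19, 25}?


A ⊂ B requires: A ⊆ B AND A ≠ B.
A ⊆ B? Yes
A = B? Yes
A = B, so A is not a PROPER subset.

No, A is not a proper subset of B


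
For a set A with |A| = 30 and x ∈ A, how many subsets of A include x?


Subsets of A containing x correspond to subsets of A \ {x}, which has 29 elements.
Count = 2^(n-1) = 2^29
= 536870912

Number of subsets containing x = 536870912


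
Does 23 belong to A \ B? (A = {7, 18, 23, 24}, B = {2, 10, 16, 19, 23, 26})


A = {7, 18, 23, 24}, B = {2, 10, 16, 19, 23, 26}
A \ B = elements in A but not in B
A \ B = {7, 18, 24}
Checking if 23 ∈ A \ B
23 is not in A \ B → False

23 ∉ A \ B


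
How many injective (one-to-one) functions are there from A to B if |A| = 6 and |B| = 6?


An injection sends each of |A| = 6 inputs to a distinct output in B.
# injections = |B|·(|B|-1)·…·(|B|-|A|+1) = 6! / (6 - 6)!
= 6 × 5 × 4 × 3 × 2 × 1
= 720

Number of injections = 720


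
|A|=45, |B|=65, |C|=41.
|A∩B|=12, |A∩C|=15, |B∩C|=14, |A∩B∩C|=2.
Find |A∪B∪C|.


|A∪B∪C| = |A|+|B|+|C| - |A∩B|-|A∩C|-|B∩C| + |A∩B∩C|
= 45+65+41 - 12-15-14 + 2
= 151 - 41 + 2
= 112

|A ∪ B ∪ C| = 112


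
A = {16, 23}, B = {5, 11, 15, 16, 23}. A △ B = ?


A △ B = (A \ B) ∪ (B \ A) = elements in exactly one of A or B
A \ B = ∅
B \ A = {5, 11, 15}
A △ B = {5, 11, 15}

A △ B = {5, 11, 15}


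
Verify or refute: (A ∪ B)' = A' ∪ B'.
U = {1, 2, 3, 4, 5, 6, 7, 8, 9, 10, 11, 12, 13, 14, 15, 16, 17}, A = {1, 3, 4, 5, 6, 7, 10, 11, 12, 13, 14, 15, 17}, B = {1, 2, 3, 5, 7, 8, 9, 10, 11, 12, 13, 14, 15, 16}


LHS: A ∪ B = {1, 2, 3, 4, 5, 6, 7, 8, 9, 10, 11, 12, 13, 14, 15, 16, 17}
(A ∪ B)' = U \ (A ∪ B) = ∅
A' = {2, 8, 9, 16}, B' = {4, 6, 17}
Claimed RHS: A' ∪ B' = {2, 4, 6, 8, 9, 16, 17}
Identity is INVALID: LHS = ∅ but the RHS claimed here equals {2, 4, 6, 8, 9, 16, 17}. The correct form is (A ∪ B)' = A' ∩ B'.

Identity is invalid: (A ∪ B)' = ∅ but A' ∪ B' = {2, 4, 6, 8, 9, 16, 17}. The correct De Morgan law is (A ∪ B)' = A' ∩ B'.


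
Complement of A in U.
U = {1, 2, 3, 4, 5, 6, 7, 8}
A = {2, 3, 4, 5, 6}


Aᶜ = U \ A = elements in U but not in A
U = {1, 2, 3, 4, 5, 6, 7, 8}
A = {2, 3, 4, 5, 6}
Aᶜ = {1, 7, 8}

Aᶜ = {1, 7, 8}


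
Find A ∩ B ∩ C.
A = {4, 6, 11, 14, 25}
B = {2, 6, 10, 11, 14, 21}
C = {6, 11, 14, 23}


A ∩ B = {6, 11, 14}
(A ∩ B) ∩ C = {6, 11, 14}

A ∩ B ∩ C = {6, 11, 14}


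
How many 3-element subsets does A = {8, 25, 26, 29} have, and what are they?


|A| = 4, so A has C(4,3) = 4 subsets of size 3.
Enumerate by choosing 3 elements from A at a time:
{8, 25, 26}, {8, 25, 29}, {8, 26, 29}, {25, 26, 29}

3-element subsets (4 total): {8, 25, 26}, {8, 25, 29}, {8, 26, 29}, {25, 26, 29}


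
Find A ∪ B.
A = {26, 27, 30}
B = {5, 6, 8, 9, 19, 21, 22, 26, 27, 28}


A ∪ B = all elements in A or B (or both)
A = {26, 27, 30}
B = {5, 6, 8, 9, 19, 21, 22, 26, 27, 28}
A ∪ B = {5, 6, 8, 9, 19, 21, 22, 26, 27, 28, 30}

A ∪ B = {5, 6, 8, 9, 19, 21, 22, 26, 27, 28, 30}


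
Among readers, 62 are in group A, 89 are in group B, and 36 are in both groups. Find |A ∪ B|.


|A ∪ B| = |A| + |B| - |A ∩ B|
= 62 + 89 - 36
= 115

|A ∪ B| = 115


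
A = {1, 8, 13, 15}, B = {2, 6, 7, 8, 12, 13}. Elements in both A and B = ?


A = {1, 8, 13, 15}
B = {2, 6, 7, 8, 12, 13}
Region: in both A and B
Elements: {8, 13}

Elements in both A and B: {8, 13}


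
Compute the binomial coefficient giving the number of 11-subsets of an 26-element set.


C(n,k) = n! / (k!(n-k)!)
C(26,11) = 26! / (11!15!)
= 7726160

C(26,11) = 7726160


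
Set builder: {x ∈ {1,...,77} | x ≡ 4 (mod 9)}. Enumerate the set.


Checking each candidate:
Condition: x in {1,...,77} with x ≡ 4 (mod 9)
Result = {4, 13, 22, 31, 40, 49, 58, 67, 76}

{4, 13, 22, 31, 40, 49, 58, 67, 76}


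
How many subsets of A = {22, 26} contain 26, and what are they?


A subset of A contains 26 iff the remaining 1 elements form any subset of A \ {26}.
Count: 2^(n-1) = 2^1 = 2
Subsets containing 26: {26}, {22, 26}

Subsets containing 26 (2 total): {26}, {22, 26}


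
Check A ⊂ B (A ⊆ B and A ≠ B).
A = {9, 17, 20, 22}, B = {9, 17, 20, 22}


A ⊂ B requires: A ⊆ B AND A ≠ B.
A ⊆ B? Yes
A = B? Yes
A = B, so A is not a PROPER subset.

No, A is not a proper subset of B


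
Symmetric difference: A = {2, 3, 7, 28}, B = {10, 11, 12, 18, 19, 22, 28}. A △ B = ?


A △ B = (A \ B) ∪ (B \ A) = elements in exactly one of A or B
A \ B = {2, 3, 7}
B \ A = {10, 11, 12, 18, 19, 22}
A △ B = {2, 3, 7, 10, 11, 12, 18, 19, 22}

A △ B = {2, 3, 7, 10, 11, 12, 18, 19, 22}


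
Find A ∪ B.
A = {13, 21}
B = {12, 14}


A ∪ B = all elements in A or B (or both)
A = {13, 21}
B = {12, 14}
A ∪ B = {12, 13, 14, 21}

A ∪ B = {12, 13, 14, 21}


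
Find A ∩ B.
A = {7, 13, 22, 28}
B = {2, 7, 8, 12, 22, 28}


A ∩ B = elements in both A and B
A = {7, 13, 22, 28}
B = {2, 7, 8, 12, 22, 28}
A ∩ B = {7, 22, 28}

A ∩ B = {7, 22, 28}


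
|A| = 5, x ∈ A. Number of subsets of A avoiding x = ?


Subsets of A avoiding x are subsets of A \ {x}, which has 4 elements.
Count = 2^(n-1) = 2^4
= 16

Number of subsets avoiding x = 16


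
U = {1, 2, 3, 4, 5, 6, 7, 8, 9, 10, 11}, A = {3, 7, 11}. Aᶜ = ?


Aᶜ = U \ A = elements in U but not in A
U = {1, 2, 3, 4, 5, 6, 7, 8, 9, 10, 11}
A = {3, 7, 11}
Aᶜ = {1, 2, 4, 5, 6, 8, 9, 10}

Aᶜ = {1, 2, 4, 5, 6, 8, 9, 10}


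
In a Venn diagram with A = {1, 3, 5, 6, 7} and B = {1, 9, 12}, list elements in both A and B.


A = {1, 3, 5, 6, 7}
B = {1, 9, 12}
Region: in both A and B
Elements: {1}

Elements in both A and B: {1}


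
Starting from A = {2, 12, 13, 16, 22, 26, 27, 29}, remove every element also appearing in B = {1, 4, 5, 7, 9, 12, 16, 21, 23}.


A \ B = elements in A but not in B
A = {2, 12, 13, 16, 22, 26, 27, 29}
B = {1, 4, 5, 7, 9, 12, 16, 21, 23}
Remove from A any elements in B
A \ B = {2, 13, 22, 26, 27, 29}

A \ B = {2, 13, 22, 26, 27, 29}


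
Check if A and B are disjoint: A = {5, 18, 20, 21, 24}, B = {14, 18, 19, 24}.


Disjoint means A ∩ B = ∅.
A ∩ B = {18, 24}
A ∩ B ≠ ∅, so A and B are NOT disjoint.

No, A and B are not disjoint (A ∩ B = {18, 24})


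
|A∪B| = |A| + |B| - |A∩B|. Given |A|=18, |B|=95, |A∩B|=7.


|A ∪ B| = |A| + |B| - |A ∩ B|
= 18 + 95 - 7
= 106

|A ∪ B| = 106


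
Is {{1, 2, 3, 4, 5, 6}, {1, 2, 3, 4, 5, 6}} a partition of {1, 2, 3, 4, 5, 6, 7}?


A partition requires: (1) non-empty parts, (2) pairwise disjoint, (3) union = U
Parts: {1, 2, 3, 4, 5, 6}, {1, 2, 3, 4, 5, 6}
Union of parts: {1, 2, 3, 4, 5, 6}
U = {1, 2, 3, 4, 5, 6, 7}
All non-empty? True
Pairwise disjoint? False
Covers U? False

No, not a valid partition


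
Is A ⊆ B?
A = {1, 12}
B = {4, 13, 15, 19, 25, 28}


A ⊆ B means every element of A is in B.
Elements in A not in B: {1, 12}
So A ⊄ B.

No, A ⊄ B


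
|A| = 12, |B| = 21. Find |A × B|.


|A × B| = |A| × |B|
= 12 × 21
= 252

|A × B| = 252


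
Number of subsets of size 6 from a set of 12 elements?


C(n,k) = n! / (k!(n-k)!)
C(12,6) = 12! / (6!6!)
= 924

C(12,6) = 924


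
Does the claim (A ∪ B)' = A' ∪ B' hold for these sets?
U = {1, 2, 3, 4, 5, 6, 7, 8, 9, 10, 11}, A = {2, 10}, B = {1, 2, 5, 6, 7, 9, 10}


LHS: A ∪ B = {1, 2, 5, 6, 7, 9, 10}
(A ∪ B)' = U \ (A ∪ B) = {3, 4, 8, 11}
A' = {1, 3, 4, 5, 6, 7, 8, 9, 11}, B' = {3, 4, 8, 11}
Claimed RHS: A' ∪ B' = {1, 3, 4, 5, 6, 7, 8, 9, 11}
Identity is INVALID: LHS = {3, 4, 8, 11} but the RHS claimed here equals {1, 3, 4, 5, 6, 7, 8, 9, 11}. The correct form is (A ∪ B)' = A' ∩ B'.

Identity is invalid: (A ∪ B)' = {3, 4, 8, 11} but A' ∪ B' = {1, 3, 4, 5, 6, 7, 8, 9, 11}. The correct De Morgan law is (A ∪ B)' = A' ∩ B'.


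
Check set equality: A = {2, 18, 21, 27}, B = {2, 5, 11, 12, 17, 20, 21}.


Two sets are equal iff they have exactly the same elements.
A = {2, 18, 21, 27}
B = {2, 5, 11, 12, 17, 20, 21}
Differences: {5, 11, 12, 17, 18, 20, 27}
A ≠ B

No, A ≠ B


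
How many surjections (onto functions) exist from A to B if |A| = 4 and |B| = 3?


n = |A| = 4, k = |B| = 3. Surjections via inclusion-exclusion:
S(n,k) = Σ(-1)^i × C(k,i) × (k-i)^n, i=0 to k
i=0: (-1)^0×C(3,0)×3^4 = 81
i=1: (-1)^1×C(3,1)×2^4 = -48
i=2: (-1)^2×C(3,2)×1^4 = 3
i=3: (-1)^3×C(3,3)×0^4 = 0
Total = 36

Number of surjections = 36


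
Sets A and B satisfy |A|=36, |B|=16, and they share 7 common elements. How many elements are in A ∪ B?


|A ∪ B| = |A| + |B| - |A ∩ B|
= 36 + 16 - 7
= 45

|A ∪ B| = 45


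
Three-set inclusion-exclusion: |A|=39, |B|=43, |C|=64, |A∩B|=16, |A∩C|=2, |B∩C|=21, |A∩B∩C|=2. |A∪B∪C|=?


|A∪B∪C| = |A|+|B|+|C| - |A∩B|-|A∩C|-|B∩C| + |A∩B∩C|
= 39+43+64 - 16-2-21 + 2
= 146 - 39 + 2
= 109

|A ∪ B ∪ C| = 109


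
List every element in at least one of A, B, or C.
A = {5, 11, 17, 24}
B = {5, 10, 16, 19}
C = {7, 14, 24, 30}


A ∪ B = {5, 10, 11, 16, 17, 19, 24}
(A ∪ B) ∪ C = {5, 7, 10, 11, 14, 16, 17, 19, 24, 30}

A ∪ B ∪ C = {5, 7, 10, 11, 14, 16, 17, 19, 24, 30}


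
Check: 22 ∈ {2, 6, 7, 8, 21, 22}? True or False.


A = {2, 6, 7, 8, 21, 22}
Checking if 22 is in A
22 is in A → True

22 ∈ A


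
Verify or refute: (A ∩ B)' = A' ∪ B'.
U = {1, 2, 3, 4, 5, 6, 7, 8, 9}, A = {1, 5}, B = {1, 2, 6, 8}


LHS: A ∩ B = {1}
(A ∩ B)' = U \ (A ∩ B) = {2, 3, 4, 5, 6, 7, 8, 9}
A' = {2, 3, 4, 6, 7, 8, 9}, B' = {3, 4, 5, 7, 9}
Claimed RHS: A' ∪ B' = {2, 3, 4, 5, 6, 7, 8, 9}
Identity is VALID: LHS = RHS = {2, 3, 4, 5, 6, 7, 8, 9} ✓

Identity is valid. (A ∩ B)' = A' ∪ B' = {2, 3, 4, 5, 6, 7, 8, 9}


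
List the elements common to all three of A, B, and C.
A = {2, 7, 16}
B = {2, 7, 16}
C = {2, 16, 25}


A ∩ B = {2, 7, 16}
(A ∩ B) ∩ C = {2, 16}

A ∩ B ∩ C = {2, 16}


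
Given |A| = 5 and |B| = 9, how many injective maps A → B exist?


An injection sends each of |A| = 5 inputs to a distinct output in B.
# injections = |B|·(|B|-1)·…·(|B|-|A|+1) = 9! / (9 - 5)!
= 9 × 8 × 7 × 6 × 5
= 15120

Number of injections = 15120


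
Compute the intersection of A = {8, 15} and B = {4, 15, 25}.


A ∩ B = elements in both A and B
A = {8, 15}
B = {4, 15, 25}
A ∩ B = {15}

A ∩ B = {15}


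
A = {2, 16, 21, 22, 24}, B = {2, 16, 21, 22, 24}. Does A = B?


Two sets are equal iff they have exactly the same elements.
A = {2, 16, 21, 22, 24}
B = {2, 16, 21, 22, 24}
Same elements → A = B

Yes, A = B


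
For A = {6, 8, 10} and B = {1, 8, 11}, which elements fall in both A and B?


A = {6, 8, 10}
B = {1, 8, 11}
Region: in both A and B
Elements: {8}

Elements in both A and B: {8}


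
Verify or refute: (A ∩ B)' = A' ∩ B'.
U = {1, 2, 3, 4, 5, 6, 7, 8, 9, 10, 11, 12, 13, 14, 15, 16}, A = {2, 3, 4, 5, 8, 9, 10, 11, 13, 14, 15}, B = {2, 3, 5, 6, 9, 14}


LHS: A ∩ B = {2, 3, 5, 9, 14}
(A ∩ B)' = U \ (A ∩ B) = {1, 4, 6, 7, 8, 10, 11, 12, 13, 15, 16}
A' = {1, 6, 7, 12, 16}, B' = {1, 4, 7, 8, 10, 11, 12, 13, 15, 16}
Claimed RHS: A' ∩ B' = {1, 7, 12, 16}
Identity is INVALID: LHS = {1, 4, 6, 7, 8, 10, 11, 12, 13, 15, 16} but the RHS claimed here equals {1, 7, 12, 16}. The correct form is (A ∩ B)' = A' ∪ B'.

Identity is invalid: (A ∩ B)' = {1, 4, 6, 7, 8, 10, 11, 12, 13, 15, 16} but A' ∩ B' = {1, 7, 12, 16}. The correct De Morgan law is (A ∩ B)' = A' ∪ B'.


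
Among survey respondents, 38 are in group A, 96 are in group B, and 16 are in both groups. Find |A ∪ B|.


|A ∪ B| = |A| + |B| - |A ∩ B|
= 38 + 96 - 16
= 118

|A ∪ B| = 118


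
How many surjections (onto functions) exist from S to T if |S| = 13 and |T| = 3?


n = |S| = 13, k = |T| = 3. Surjections via inclusion-exclusion:
S(n,k) = Σ(-1)^i × C(k,i) × (k-i)^n, i=0 to k
i=0: (-1)^0×C(3,0)×3^13 = 1594323
i=1: (-1)^1×C(3,1)×2^13 = -24576
i=2: (-1)^2×C(3,2)×1^13 = 3
i=3: (-1)^3×C(3,3)×0^13 = 0
Total = 1569750

Number of surjections = 1569750


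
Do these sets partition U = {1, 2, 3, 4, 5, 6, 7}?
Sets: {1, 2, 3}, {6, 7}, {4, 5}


A partition requires: (1) non-empty parts, (2) pairwise disjoint, (3) union = U
Parts: {1, 2, 3}, {6, 7}, {4, 5}
Union of parts: {1, 2, 3, 4, 5, 6, 7}
U = {1, 2, 3, 4, 5, 6, 7}
All non-empty? True
Pairwise disjoint? True
Covers U? True

Yes, valid partition


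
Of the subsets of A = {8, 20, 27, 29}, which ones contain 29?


A subset of A contains 29 iff the remaining 3 elements form any subset of A \ {29}.
Count: 2^(n-1) = 2^3 = 8
Subsets containing 29: {29}, {8, 29}, {20, 29}, {27, 29}, {8, 20, 29}, {8, 27, 29}, {20, 27, 29}, {8, 20, 27, 29}

Subsets containing 29 (8 total): {29}, {8, 29}, {20, 29}, {27, 29}, {8, 20, 29}, {8, 27, 29}, {20, 27, 29}, {8, 20, 27, 29}


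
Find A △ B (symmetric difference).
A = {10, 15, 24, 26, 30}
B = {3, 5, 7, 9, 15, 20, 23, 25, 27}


A △ B = (A \ B) ∪ (B \ A) = elements in exactly one of A or B
A \ B = {10, 24, 26, 30}
B \ A = {3, 5, 7, 9, 20, 23, 25, 27}
A △ B = {3, 5, 7, 9, 10, 20, 23, 24, 25, 26, 27, 30}

A △ B = {3, 5, 7, 9, 10, 20, 23, 24, 25, 26, 27, 30}


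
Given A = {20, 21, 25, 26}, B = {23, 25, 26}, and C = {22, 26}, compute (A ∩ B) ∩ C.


A ∩ B = {25, 26}
(A ∩ B) ∩ C = {26}

A ∩ B ∩ C = {26}


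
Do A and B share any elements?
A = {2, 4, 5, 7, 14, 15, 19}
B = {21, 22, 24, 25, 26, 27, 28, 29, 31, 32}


Disjoint means A ∩ B = ∅.
A ∩ B = ∅
A ∩ B = ∅, so A and B are disjoint.

No — A and B share no elements (A ∩ B = ∅), so they are disjoint


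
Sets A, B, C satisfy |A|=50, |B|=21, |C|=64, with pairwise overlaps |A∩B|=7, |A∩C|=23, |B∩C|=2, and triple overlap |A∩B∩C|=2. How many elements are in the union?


|A∪B∪C| = |A|+|B|+|C| - |A∩B|-|A∩C|-|B∩C| + |A∩B∩C|
= 50+21+64 - 7-23-2 + 2
= 135 - 32 + 2
= 105

|A ∪ B ∪ C| = 105


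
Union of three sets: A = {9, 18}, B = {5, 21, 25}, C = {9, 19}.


A ∪ B = {5, 9, 18, 21, 25}
(A ∪ B) ∪ C = {5, 9, 18, 19, 21, 25}

A ∪ B ∪ C = {5, 9, 18, 19, 21, 25}


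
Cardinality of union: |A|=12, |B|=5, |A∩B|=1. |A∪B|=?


|A ∪ B| = |A| + |B| - |A ∩ B|
= 12 + 5 - 1
= 16

|A ∪ B| = 16


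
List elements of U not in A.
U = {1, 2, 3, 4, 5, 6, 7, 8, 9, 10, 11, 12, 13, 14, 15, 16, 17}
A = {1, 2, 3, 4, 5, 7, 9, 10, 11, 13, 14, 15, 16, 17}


Aᶜ = U \ A = elements in U but not in A
U = {1, 2, 3, 4, 5, 6, 7, 8, 9, 10, 11, 12, 13, 14, 15, 16, 17}
A = {1, 2, 3, 4, 5, 7, 9, 10, 11, 13, 14, 15, 16, 17}
Aᶜ = {6, 8, 12}

Aᶜ = {6, 8, 12}


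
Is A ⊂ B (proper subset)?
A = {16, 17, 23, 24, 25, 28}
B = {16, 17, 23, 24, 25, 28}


A ⊂ B requires: A ⊆ B AND A ≠ B.
A ⊆ B? Yes
A = B? Yes
A = B, so A is not a PROPER subset.

No, A is not a proper subset of B


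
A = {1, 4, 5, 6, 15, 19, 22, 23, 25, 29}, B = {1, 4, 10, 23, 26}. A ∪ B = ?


A ∪ B = all elements in A or B (or both)
A = {1, 4, 5, 6, 15, 19, 22, 23, 25, 29}
B = {1, 4, 10, 23, 26}
A ∪ B = {1, 4, 5, 6, 10, 15, 19, 22, 23, 25, 26, 29}

A ∪ B = {1, 4, 5, 6, 10, 15, 19, 22, 23, 25, 26, 29}


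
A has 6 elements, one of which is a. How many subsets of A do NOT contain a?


Subsets of A avoiding a are subsets of A \ {a}, which has 5 elements.
Count = 2^(n-1) = 2^5
= 32

Number of subsets avoiding a = 32


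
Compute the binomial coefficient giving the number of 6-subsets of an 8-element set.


C(n,k) = n! / (k!(n-k)!)
C(8,6) = 8! / (6!2!)
= 28

C(8,6) = 28


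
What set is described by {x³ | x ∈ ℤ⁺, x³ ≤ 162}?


Checking each candidate:
Condition: positive perfect cubes ≤ 162
Result = {1, 8, 27, 64, 125}

{1, 8, 27, 64, 125}


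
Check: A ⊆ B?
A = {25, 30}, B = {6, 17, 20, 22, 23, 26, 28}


A ⊆ B means every element of A is in B.
Elements in A not in B: {25, 30}
So A ⊄ B.

No, A ⊄ B


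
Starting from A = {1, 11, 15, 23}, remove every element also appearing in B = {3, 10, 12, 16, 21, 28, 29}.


A \ B = elements in A but not in B
A = {1, 11, 15, 23}
B = {3, 10, 12, 16, 21, 28, 29}
Remove from A any elements in B
A \ B = {1, 11, 15, 23}

A \ B = {1, 11, 15, 23}


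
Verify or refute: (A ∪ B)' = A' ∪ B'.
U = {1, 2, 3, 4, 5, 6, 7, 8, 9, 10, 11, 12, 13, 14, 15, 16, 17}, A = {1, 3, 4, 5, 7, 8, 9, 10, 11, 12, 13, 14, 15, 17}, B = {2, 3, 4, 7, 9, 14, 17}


LHS: A ∪ B = {1, 2, 3, 4, 5, 7, 8, 9, 10, 11, 12, 13, 14, 15, 17}
(A ∪ B)' = U \ (A ∪ B) = {6, 16}
A' = {2, 6, 16}, B' = {1, 5, 6, 8, 10, 11, 12, 13, 15, 16}
Claimed RHS: A' ∪ B' = {1, 2, 5, 6, 8, 10, 11, 12, 13, 15, 16}
Identity is INVALID: LHS = {6, 16} but the RHS claimed here equals {1, 2, 5, 6, 8, 10, 11, 12, 13, 15, 16}. The correct form is (A ∪ B)' = A' ∩ B'.

Identity is invalid: (A ∪ B)' = {6, 16} but A' ∪ B' = {1, 2, 5, 6, 8, 10, 11, 12, 13, 15, 16}. The correct De Morgan law is (A ∪ B)' = A' ∩ B'.


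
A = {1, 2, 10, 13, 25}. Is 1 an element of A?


A = {1, 2, 10, 13, 25}
Checking if 1 is in A
1 is in A → True

1 ∈ A


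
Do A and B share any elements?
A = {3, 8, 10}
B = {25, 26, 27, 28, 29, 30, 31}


Disjoint means A ∩ B = ∅.
A ∩ B = ∅
A ∩ B = ∅, so A and B are disjoint.

No — A and B share no elements (A ∩ B = ∅), so they are disjoint


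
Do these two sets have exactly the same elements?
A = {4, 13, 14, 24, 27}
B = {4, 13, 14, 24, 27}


Two sets are equal iff they have exactly the same elements.
A = {4, 13, 14, 24, 27}
B = {4, 13, 14, 24, 27}
Same elements → A = B

Yes, A = B


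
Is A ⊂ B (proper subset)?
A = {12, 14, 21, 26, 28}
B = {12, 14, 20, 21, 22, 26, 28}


A ⊂ B requires: A ⊆ B AND A ≠ B.
A ⊆ B? Yes
A = B? No
A ⊂ B: Yes (A is a proper subset of B)

Yes, A ⊂ B


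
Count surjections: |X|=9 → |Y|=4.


n = |X| = 9, k = |Y| = 4. Surjections via inclusion-exclusion:
S(n,k) = Σ(-1)^i × C(k,i) × (k-i)^n, i=0 to k
i=0: (-1)^0×C(4,0)×4^9 = 262144
i=1: (-1)^1×C(4,1)×3^9 = -78732
i=2: (-1)^2×C(4,2)×2^9 = 3072
i=3: (-1)^3×C(4,3)×1^9 = -4
i=4: (-1)^4×C(4,4)×0^9 = 0
Total = 186480

Number of surjections = 186480


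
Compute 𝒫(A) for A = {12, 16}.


|A| = 2, so |P(A)| = 2^2 = 4
Enumerate subsets by cardinality (0 to 2):
∅, {12}, {16}, {12, 16}

P(A) has 4 subsets: ∅, {12}, {16}, {12, 16}


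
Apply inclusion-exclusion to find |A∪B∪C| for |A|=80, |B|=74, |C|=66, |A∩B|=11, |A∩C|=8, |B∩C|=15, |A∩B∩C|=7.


|A∪B∪C| = |A|+|B|+|C| - |A∩B|-|A∩C|-|B∩C| + |A∩B∩C|
= 80+74+66 - 11-8-15 + 7
= 220 - 34 + 7
= 193

|A ∪ B ∪ C| = 193


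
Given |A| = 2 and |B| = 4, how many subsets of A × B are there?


A relation from A to B is any subset of A × B.
|A × B| = 2 × 4 = 8
# relations = 2^|A × B| = 2^8 = 256

Number of relations = 256


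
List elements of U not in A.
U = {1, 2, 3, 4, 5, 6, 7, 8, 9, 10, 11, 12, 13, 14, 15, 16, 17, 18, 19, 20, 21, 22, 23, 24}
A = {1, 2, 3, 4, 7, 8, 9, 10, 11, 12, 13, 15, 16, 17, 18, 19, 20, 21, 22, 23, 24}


Aᶜ = U \ A = elements in U but not in A
U = {1, 2, 3, 4, 5, 6, 7, 8, 9, 10, 11, 12, 13, 14, 15, 16, 17, 18, 19, 20, 21, 22, 23, 24}
A = {1, 2, 3, 4, 7, 8, 9, 10, 11, 12, 13, 15, 16, 17, 18, 19, 20, 21, 22, 23, 24}
Aᶜ = {5, 6, 14}

Aᶜ = {5, 6, 14}


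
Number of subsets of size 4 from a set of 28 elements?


C(n,k) = n! / (k!(n-k)!)
C(28,4) = 28! / (4!24!)
= 20475

C(28,4) = 20475


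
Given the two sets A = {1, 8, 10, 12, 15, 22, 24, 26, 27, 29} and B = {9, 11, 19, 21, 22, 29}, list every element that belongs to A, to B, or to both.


A ∪ B = all elements in A or B (or both)
A = {1, 8, 10, 12, 15, 22, 24, 26, 27, 29}
B = {9, 11, 19, 21, 22, 29}
A ∪ B = {1, 8, 9, 10, 11, 12, 15, 19, 21, 22, 24, 26, 27, 29}

A ∪ B = {1, 8, 9, 10, 11, 12, 15, 19, 21, 22, 24, 26, 27, 29}


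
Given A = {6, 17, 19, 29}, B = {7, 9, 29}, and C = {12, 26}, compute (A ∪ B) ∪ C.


A ∪ B = {6, 7, 9, 17, 19, 29}
(A ∪ B) ∪ C = {6, 7, 9, 12, 17, 19, 26, 29}

A ∪ B ∪ C = {6, 7, 9, 12, 17, 19, 26, 29}


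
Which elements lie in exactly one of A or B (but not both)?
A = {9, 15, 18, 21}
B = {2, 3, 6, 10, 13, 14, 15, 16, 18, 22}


A △ B = (A \ B) ∪ (B \ A) = elements in exactly one of A or B
A \ B = {9, 21}
B \ A = {2, 3, 6, 10, 13, 14, 16, 22}
A △ B = {2, 3, 6, 9, 10, 13, 14, 16, 21, 22}

A △ B = {2, 3, 6, 9, 10, 13, 14, 16, 21, 22}


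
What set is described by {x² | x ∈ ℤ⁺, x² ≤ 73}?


Checking each candidate:
Condition: positive perfect squares ≤ 73
Result = {1, 4, 9, 16, 25, 36, 49, 64}

{1, 4, 9, 16, 25, 36, 49, 64}


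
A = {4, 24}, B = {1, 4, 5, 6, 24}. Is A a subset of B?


A ⊆ B means every element of A is in B.
All elements of A are in B.
So A ⊆ B.

Yes, A ⊆ B


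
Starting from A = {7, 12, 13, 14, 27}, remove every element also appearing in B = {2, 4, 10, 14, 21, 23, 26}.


A \ B = elements in A but not in B
A = {7, 12, 13, 14, 27}
B = {2, 4, 10, 14, 21, 23, 26}
Remove from A any elements in B
A \ B = {7, 12, 13, 27}

A \ B = {7, 12, 13, 27}


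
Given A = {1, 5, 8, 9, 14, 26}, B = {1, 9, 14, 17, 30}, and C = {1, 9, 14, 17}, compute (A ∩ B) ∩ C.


A ∩ B = {1, 9, 14}
(A ∩ B) ∩ C = {1, 9, 14}

A ∩ B ∩ C = {1, 9, 14}


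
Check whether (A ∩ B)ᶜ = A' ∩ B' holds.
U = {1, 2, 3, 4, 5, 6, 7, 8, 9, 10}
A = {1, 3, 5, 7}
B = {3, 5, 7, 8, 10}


LHS: A ∩ B = {3, 5, 7}
(A ∩ B)' = U \ (A ∩ B) = {1, 2, 4, 6, 8, 9, 10}
A' = {2, 4, 6, 8, 9, 10}, B' = {1, 2, 4, 6, 9}
Claimed RHS: A' ∩ B' = {2, 4, 6, 9}
Identity is INVALID: LHS = {1, 2, 4, 6, 8, 9, 10} but the RHS claimed here equals {2, 4, 6, 9}. The correct form is (A ∩ B)' = A' ∪ B'.

Identity is invalid: (A ∩ B)' = {1, 2, 4, 6, 8, 9, 10} but A' ∩ B' = {2, 4, 6, 9}. The correct De Morgan law is (A ∩ B)' = A' ∪ B'.


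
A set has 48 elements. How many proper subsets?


Total subsets = 2^n = 2^48 = 281474976710656
Proper subsets exclude the set itself: 2^n - 1
= 281474976710656 - 1
= 281474976710655

Number of proper subsets = 281474976710655


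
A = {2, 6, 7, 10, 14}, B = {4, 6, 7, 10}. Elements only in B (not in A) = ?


A = {2, 6, 7, 10, 14}
B = {4, 6, 7, 10}
Region: only in B (not in A)
Elements: {4}

Elements only in B (not in A): {4}


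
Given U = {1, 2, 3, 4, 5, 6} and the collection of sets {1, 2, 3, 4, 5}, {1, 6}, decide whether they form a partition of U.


A partition requires: (1) non-empty parts, (2) pairwise disjoint, (3) union = U
Parts: {1, 2, 3, 4, 5}, {1, 6}
Union of parts: {1, 2, 3, 4, 5, 6}
U = {1, 2, 3, 4, 5, 6}
All non-empty? True
Pairwise disjoint? False
Covers U? True

No, not a valid partition


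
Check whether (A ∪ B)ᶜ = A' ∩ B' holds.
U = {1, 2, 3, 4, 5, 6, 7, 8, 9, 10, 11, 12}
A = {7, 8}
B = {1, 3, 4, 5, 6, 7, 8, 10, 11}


LHS: A ∪ B = {1, 3, 4, 5, 6, 7, 8, 10, 11}
(A ∪ B)' = U \ (A ∪ B) = {2, 9, 12}
A' = {1, 2, 3, 4, 5, 6, 9, 10, 11, 12}, B' = {2, 9, 12}
Claimed RHS: A' ∩ B' = {2, 9, 12}
Identity is VALID: LHS = RHS = {2, 9, 12} ✓

Identity is valid. (A ∪ B)' = A' ∩ B' = {2, 9, 12}


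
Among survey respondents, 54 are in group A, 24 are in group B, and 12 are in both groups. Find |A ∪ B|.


|A ∪ B| = |A| + |B| - |A ∩ B|
= 54 + 24 - 12
= 66

|A ∪ B| = 66


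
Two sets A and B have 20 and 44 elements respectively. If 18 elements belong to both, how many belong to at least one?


|A ∪ B| = |A| + |B| - |A ∩ B|
= 20 + 44 - 18
= 46

|A ∪ B| = 46


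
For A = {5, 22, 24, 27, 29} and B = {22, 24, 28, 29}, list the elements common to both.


A ∩ B = elements in both A and B
A = {5, 22, 24, 27, 29}
B = {22, 24, 28, 29}
A ∩ B = {22, 24, 29}

A ∩ B = {22, 24, 29}


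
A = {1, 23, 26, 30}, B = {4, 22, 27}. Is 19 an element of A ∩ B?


A = {1, 23, 26, 30}, B = {4, 22, 27}
A ∩ B = elements in both A and B
A ∩ B = ∅
Checking if 19 ∈ A ∩ B
19 is not in A ∩ B → False

19 ∉ A ∩ B


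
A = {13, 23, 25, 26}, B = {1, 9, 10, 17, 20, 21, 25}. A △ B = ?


A △ B = (A \ B) ∪ (B \ A) = elements in exactly one of A or B
A \ B = {13, 23, 26}
B \ A = {1, 9, 10, 17, 20, 21}
A △ B = {1, 9, 10, 13, 17, 20, 21, 23, 26}

A △ B = {1, 9, 10, 13, 17, 20, 21, 23, 26}


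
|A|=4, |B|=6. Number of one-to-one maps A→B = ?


An injection sends each of |A| = 4 inputs to a distinct output in B.
# injections = |B|·(|B|-1)·…·(|B|-|A|+1) = 6! / (6 - 4)!
= 6 × 5 × 4 × 3
= 360

Number of injections = 360


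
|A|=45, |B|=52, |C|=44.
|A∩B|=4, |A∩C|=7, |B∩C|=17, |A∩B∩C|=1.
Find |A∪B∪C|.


|A∪B∪C| = |A|+|B|+|C| - |A∩B|-|A∩C|-|B∩C| + |A∩B∩C|
= 45+52+44 - 4-7-17 + 1
= 141 - 28 + 1
= 114

|A ∪ B ∪ C| = 114


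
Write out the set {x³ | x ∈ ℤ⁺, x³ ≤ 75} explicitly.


Checking each candidate:
Condition: positive perfect cubes ≤ 75
Result = {1, 8, 27, 64}

{1, 8, 27, 64}


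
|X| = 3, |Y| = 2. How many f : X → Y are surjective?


n = |X| = 3, k = |Y| = 2. Surjections via inclusion-exclusion:
S(n,k) = Σ(-1)^i × C(k,i) × (k-i)^n, i=0 to k
i=0: (-1)^0×C(2,0)×2^3 = 8
i=1: (-1)^1×C(2,1)×1^3 = -2
i=2: (-1)^2×C(2,2)×0^3 = 0
Total = 6

Number of surjections = 6


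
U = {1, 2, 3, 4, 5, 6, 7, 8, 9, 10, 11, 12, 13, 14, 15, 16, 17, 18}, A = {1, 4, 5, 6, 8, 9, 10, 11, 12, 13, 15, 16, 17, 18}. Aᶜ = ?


Aᶜ = U \ A = elements in U but not in A
U = {1, 2, 3, 4, 5, 6, 7, 8, 9, 10, 11, 12, 13, 14, 15, 16, 17, 18}
A = {1, 4, 5, 6, 8, 9, 10, 11, 12, 13, 15, 16, 17, 18}
Aᶜ = {2, 3, 7, 14}

Aᶜ = {2, 3, 7, 14}


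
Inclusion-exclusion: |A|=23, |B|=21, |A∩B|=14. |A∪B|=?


|A ∪ B| = |A| + |B| - |A ∩ B|
= 23 + 21 - 14
= 30

|A ∪ B| = 30


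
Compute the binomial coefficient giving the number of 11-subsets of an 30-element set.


C(n,k) = n! / (k!(n-k)!)
C(30,11) = 30! / (11!19!)
= 54627300

C(30,11) = 54627300


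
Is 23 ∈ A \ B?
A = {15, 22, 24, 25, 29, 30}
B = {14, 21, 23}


A = {15, 22, 24, 25, 29, 30}, B = {14, 21, 23}
A \ B = elements in A but not in B
A \ B = {15, 22, 24, 25, 29, 30}
Checking if 23 ∈ A \ B
23 is not in A \ B → False

23 ∉ A \ B


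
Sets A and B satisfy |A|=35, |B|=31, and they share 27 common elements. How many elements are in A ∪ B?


|A ∪ B| = |A| + |B| - |A ∩ B|
= 35 + 31 - 27
= 39

|A ∪ B| = 39


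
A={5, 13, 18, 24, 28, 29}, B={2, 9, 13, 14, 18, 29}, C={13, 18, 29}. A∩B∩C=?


A ∩ B = {13, 18, 29}
(A ∩ B) ∩ C = {13, 18, 29}

A ∩ B ∩ C = {13, 18, 29}


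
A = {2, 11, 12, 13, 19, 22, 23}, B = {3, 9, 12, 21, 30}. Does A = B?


Two sets are equal iff they have exactly the same elements.
A = {2, 11, 12, 13, 19, 22, 23}
B = {3, 9, 12, 21, 30}
Differences: {2, 3, 9, 11, 13, 19, 21, 22, 23, 30}
A ≠ B

No, A ≠ B


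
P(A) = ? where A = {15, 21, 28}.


|A| = 3, so |P(A)| = 2^3 = 8
Enumerate subsets by cardinality (0 to 3):
∅, {15}, {21}, {28}, {15, 21}, {15, 28}, {21, 28}, {15, 21, 28}

P(A) has 8 subsets: ∅, {15}, {21}, {28}, {15, 21}, {15, 28}, {21, 28}, {15, 21, 28}


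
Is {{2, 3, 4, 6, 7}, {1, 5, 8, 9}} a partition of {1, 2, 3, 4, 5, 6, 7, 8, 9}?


A partition requires: (1) non-empty parts, (2) pairwise disjoint, (3) union = U
Parts: {2, 3, 4, 6, 7}, {1, 5, 8, 9}
Union of parts: {1, 2, 3, 4, 5, 6, 7, 8, 9}
U = {1, 2, 3, 4, 5, 6, 7, 8, 9}
All non-empty? True
Pairwise disjoint? True
Covers U? True

Yes, valid partition


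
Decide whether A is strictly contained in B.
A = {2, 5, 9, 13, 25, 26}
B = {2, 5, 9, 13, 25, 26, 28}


A ⊂ B requires: A ⊆ B AND A ≠ B.
A ⊆ B? Yes
A = B? No
A ⊂ B: Yes (A is a proper subset of B)

Yes, A ⊂ B


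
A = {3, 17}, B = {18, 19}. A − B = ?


A \ B = elements in A but not in B
A = {3, 17}
B = {18, 19}
Remove from A any elements in B
A \ B = {3, 17}

A \ B = {3, 17}


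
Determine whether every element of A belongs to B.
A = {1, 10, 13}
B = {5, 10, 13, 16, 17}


A ⊆ B means every element of A is in B.
Elements in A not in B: {1}
So A ⊄ B.

No, A ⊄ B
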